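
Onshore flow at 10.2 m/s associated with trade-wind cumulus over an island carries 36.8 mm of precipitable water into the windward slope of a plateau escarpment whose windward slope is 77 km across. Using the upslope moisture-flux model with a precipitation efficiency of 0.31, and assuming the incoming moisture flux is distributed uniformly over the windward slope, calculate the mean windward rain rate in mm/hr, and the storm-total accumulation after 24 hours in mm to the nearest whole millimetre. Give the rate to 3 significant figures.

Incoming column moisture flux per unit ridge length: F = V × PW = 10.2 × 36.8 = 375.36 mm·m/s.
Spread over the 77 km slope with efficiency ε = 0.31: R = ε·F/W = 0.31 × 375.36 / 77000 m = 1.511e-03 mm/s.
R = 1.511e-03 × 3600 = 5.44 mm/hr.
Over 24 h: total = 5.44 × 24 = 130.56 ≈ 131 mm.

R ≈ 5.44 mm/hr; total ≈ 131 mm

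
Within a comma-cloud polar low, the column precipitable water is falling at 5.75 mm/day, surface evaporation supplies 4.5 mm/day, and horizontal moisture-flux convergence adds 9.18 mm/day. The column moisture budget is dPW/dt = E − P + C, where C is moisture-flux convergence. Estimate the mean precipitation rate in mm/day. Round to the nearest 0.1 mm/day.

dPW/dt = -5.75 mm/day.
P = E + C − dPW/dt = 4.5 + (9.18) − (-5.75) = 19.4 mm/day.

P ≈ 19.4 mm/day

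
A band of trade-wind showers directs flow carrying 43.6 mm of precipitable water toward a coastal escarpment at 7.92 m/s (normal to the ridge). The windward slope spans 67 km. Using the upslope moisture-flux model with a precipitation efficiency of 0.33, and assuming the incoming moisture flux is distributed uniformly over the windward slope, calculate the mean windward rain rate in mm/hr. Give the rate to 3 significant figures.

Incoming column moisture flux per unit ridge length: F = V × PW = 7.92 × 43.6 = 345.312 mm·m/s.
Spread over the 67 km slope with efficiency ε = 0.33: R = ε·F/W = 0.33 × 345.312 / 67000 m = 1.701e-03 mm/s.
R = 1.701e-03 × 3600 = 6.12 mm/hr.

R ≈ 6.12 mm/hr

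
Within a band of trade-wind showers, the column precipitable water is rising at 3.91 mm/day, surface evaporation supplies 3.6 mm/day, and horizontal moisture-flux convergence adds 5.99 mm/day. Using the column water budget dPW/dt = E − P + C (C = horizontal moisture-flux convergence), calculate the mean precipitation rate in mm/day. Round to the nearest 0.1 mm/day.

dPW/dt = +3.91 mm/day.
P = E + C − dPW/dt = 3.6 + (5.99) − (+3.91) = 5.7 mm/day.

P ≈ 5.7 mm/day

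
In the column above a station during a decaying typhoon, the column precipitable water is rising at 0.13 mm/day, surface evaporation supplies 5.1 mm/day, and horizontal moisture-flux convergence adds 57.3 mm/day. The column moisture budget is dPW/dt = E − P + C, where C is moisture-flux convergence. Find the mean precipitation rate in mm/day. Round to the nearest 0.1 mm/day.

dPW/dt = +0.13 mm/day.
P = E + C − dPW/dt = 5.1 + (57.3) − (+0.13) = 62.3 mm/day.

P ≈ 62.3 mm/day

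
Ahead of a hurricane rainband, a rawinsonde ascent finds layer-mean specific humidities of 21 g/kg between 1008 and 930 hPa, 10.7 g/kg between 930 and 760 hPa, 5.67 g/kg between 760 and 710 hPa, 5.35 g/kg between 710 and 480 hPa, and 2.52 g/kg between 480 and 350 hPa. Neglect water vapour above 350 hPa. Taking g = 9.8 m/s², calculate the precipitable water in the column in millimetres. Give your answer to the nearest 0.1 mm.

Precipitable water is the column-integrated vapour mass per unit area: PW = (1/g) Σ q̄ Δp, with q in kg/kg and Δp in Pa (1 kg/m² of water = 1 mm).
Layer 1008–930 hPa: Δp = 78 hPa = 7800 Pa, q̄ = 0.021 kg/kg → 0.021 × 7800 / 9.8 = 16.71 mm
Layer 930–760 hPa: Δp = 170 hPa = 17000 Pa, q̄ = 0.0107 kg/kg → 0.0107 × 17000 / 9.8 = 18.56 mm
Layer 760–710 hPa: Δp = 50 hPa = 5000 Pa, q̄ = 0.00567 kg/kg → 0.00567 × 5000 / 9.8 = 2.89 mm
Layer 710–480 hPa: Δp = 230 hPa = 23000 Pa, q̄ = 0.00535 kg/kg → 0.00535 × 23000 / 9.8 = 12.56 mm
Layer 480–350 hPa: Δp = 130 hPa = 13000 Pa, q̄ = 0.00252 kg/kg → 0.00252 × 13000 / 9.8 = 3.34 mm
PW = 16.71 + 18.56 + 2.89 + 12.56 + 3.34 = 54.06 ≈ 54.1 mm.

PW ≈ 54.1 mm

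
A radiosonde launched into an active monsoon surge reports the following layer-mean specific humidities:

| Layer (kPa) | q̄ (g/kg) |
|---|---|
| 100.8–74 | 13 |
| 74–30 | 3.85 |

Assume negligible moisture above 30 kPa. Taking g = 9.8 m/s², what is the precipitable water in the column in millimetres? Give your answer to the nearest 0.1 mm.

Precipitable water is the column-integrated vapour mass per unit area: PW = (1/g) Σ q̄ Δp, with q in kg/kg and Δp in Pa (1 kg/m² of water = 1 mm).
Layer 100.8–74 kPa: Δp = 268 hPa = 26800 Pa, q̄ = 0.013 kg/kg → 0.013 × 26800 / 9.8 = 35.55 mm
Layer 74–30 kPa: Δp = 440 hPa = 44000 Pa, q̄ = 0.00385 kg/kg → 0.00385 × 44000 / 9.8 = 17.29 mm
PW = 35.55 + 17.29 = 52.84 ≈ 52.8 mm.

PW ≈ 52.8 mm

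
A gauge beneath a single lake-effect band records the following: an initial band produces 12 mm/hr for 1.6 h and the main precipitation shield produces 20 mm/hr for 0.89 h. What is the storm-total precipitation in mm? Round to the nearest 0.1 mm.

Total = Σ Rᵢ Δtᵢ = 12 × 1.6 + 20 × 0.89
      = 19.2 + 17.8 = 37.0 mm.

total ≈ 37.0 mm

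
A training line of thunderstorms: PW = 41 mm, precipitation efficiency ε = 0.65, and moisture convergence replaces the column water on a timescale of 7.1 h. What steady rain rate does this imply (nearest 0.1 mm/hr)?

Each overturning extracts ε × PW = 0.65 × 41 = 26.65 mm.
Rate = ε·PW / τ = 26.65 / 7.1 h = 3.8 mm/hr.

R ≈ 3.8 mm/hr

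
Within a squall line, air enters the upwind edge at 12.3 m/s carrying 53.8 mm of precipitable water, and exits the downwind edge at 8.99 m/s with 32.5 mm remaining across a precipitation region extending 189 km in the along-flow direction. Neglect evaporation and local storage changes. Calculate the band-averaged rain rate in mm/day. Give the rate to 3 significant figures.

R ≈ 169 mm/day

Column moisture flux per unit crosswind length is F = V × PW.
Inflow: F_in = 12.3 × 53.8 = 661.74 mm·m/s
Outflow: F_out = 8.99 × 32.5 = 292.175 mm·m/s
Steady-state rate R = (F_in − F_out)/L = (661.74 − 292.175) / 189000 m = 1.955e-03 mm/s.
R = 1.955e-03 × 3600 × 24 = 169 mm/day.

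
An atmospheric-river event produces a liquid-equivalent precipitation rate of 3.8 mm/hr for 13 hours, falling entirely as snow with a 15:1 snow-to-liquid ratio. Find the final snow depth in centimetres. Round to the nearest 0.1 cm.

Liquid-equivalent depth = 3.8 × 13 = 49.4 mm.
Snow depth = 49.4 mm × 15 = 741 mm = 74.1 cm.

snow depth ≈ 74.1 cm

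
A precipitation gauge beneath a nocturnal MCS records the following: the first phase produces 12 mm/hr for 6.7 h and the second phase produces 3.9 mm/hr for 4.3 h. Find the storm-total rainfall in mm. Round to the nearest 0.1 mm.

total ≈ 97.2 mm

Total = Σ Rᵢ Δtᵢ = 12 × 6.7 + 3.9 × 4.3
      = 80.4 + 16.77 = 97.2 mm.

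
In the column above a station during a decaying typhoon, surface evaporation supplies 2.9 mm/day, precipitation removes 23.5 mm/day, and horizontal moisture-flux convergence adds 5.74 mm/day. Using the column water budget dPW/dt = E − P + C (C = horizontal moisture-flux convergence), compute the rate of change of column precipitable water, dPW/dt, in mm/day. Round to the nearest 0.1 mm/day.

dPW/dt ≈ -14.9 mm/day

dPW/dt = E − P + C = 2.9 − 23.5 + (5.74) = -14.9 mm/day.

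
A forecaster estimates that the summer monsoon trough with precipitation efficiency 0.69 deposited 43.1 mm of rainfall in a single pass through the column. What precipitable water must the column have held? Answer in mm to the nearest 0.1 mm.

PW = rainfall / ε = 43.1 / 0.69 = 62.5 mm.

PW ≈ 62.5 mm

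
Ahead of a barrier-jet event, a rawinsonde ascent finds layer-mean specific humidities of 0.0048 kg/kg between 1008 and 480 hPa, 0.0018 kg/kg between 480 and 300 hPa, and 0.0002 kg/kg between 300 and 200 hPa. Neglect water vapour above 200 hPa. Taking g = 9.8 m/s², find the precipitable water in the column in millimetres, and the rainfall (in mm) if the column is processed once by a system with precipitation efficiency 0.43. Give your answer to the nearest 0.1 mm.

PW ≈ 29.4 mm; rainfall ≈ 12.6 mm

Precipitable water is the column-integrated vapour mass per unit area: PW = (1/g) Σ q̄ Δp, with q in kg/kg and Δp in Pa (1 kg/m² of water = 1 mm).
Layer 1008–480 hPa: Δp = 528 hPa = 52800 Pa, q̄ = 0.0048 kg/kg → 0.0048 × 52800 / 9.8 = 25.86 mm
Layer 480–300 hPa: Δp = 180 hPa = 18000 Pa, q̄ = 0.0018 kg/kg → 0.0018 × 18000 / 9.8 = 3.31 mm
Layer 300–200 hPa: Δp = 100 hPa = 10000 Pa, q̄ = 0.0002 kg/kg → 0.0002 × 10000 / 9.8 = 0.20 mm
PW = 25.86 + 3.31 + 0.20 = 29.37 ≈ 29.4 mm.
Rainfall = ε × PW = 0.43 × 29.4 = 12.6 mm.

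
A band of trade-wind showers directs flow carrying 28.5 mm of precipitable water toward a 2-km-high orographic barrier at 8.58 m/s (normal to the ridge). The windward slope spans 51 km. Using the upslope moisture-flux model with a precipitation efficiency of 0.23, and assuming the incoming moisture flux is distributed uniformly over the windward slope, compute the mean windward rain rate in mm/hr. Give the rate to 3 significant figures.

R ≈ 3.97 mm/hr

Incoming column moisture flux per unit ridge length: F = V × PW = 8.58 × 28.5 = 244.53 mm·m/s.
Spread over the 51 km slope with efficiency ε = 0.23: R = ε·F/W = 0.23 × 244.53 / 51000 m = 1.103e-03 mm/s.
R = 1.103e-03 × 3600 = 3.97 mm/hr.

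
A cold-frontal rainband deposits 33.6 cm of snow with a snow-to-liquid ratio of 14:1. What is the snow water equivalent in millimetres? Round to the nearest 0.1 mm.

SWE ≈ 24.0 mm

SWE = snow depth / ratio = 33.6 cm / 14 = 2.400 cm = 24.0 mm.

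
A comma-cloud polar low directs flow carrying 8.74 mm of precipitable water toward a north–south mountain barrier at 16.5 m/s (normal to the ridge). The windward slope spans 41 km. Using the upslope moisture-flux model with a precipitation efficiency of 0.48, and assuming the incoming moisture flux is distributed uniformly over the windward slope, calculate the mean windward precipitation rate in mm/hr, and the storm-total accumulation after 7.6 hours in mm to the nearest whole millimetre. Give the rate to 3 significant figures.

R ≈ 6.08 mm/hr; total ≈ 46 mm

Incoming column moisture flux per unit ridge length: F = V × PW = 16.5 × 8.74 = 144.21 mm·m/s.
Spread over the 41 km slope with efficiency ε = 0.48: R = ε·F/W = 0.48 × 144.21 / 41000 m = 1.688e-03 mm/s.
R = 1.688e-03 × 3600 = 6.08 mm/hr.
Over 7.6 h: total = 6.08 × 7.6 = 46.208 ≈ 46 mm.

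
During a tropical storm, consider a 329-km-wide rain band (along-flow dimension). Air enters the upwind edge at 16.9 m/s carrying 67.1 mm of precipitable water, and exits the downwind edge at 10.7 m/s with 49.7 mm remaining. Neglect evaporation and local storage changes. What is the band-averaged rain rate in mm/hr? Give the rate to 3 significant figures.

R ≈ 6.59 mm/hr

Column moisture flux per unit crosswind length is F = V × PW.
Inflow: F_in = 16.9 × 67.1 = 1133.99 mm·m/s
Outflow: F_out = 10.7 × 49.7 = 531.79 mm·m/s
Steady-state rate R = (F_in − F_out)/L = (1133.99 − 531.79) / 329000 m = 1.830e-03 mm/s.
R = 1.830e-03 × 3600 = 6.59 mm/hr.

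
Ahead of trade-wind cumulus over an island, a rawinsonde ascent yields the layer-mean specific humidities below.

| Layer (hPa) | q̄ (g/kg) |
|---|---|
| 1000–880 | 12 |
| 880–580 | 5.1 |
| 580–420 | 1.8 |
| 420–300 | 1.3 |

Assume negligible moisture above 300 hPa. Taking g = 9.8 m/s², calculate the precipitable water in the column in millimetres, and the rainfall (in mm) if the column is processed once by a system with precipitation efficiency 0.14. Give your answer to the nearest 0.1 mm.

Precipitable water is the column-integrated vapour mass per unit area: PW = (1/g) Σ q̄ Δp, with q in kg/kg and Δp in Pa (1 kg/m² of water = 1 mm).
Layer 1000–880 hPa: Δp = 120 hPa = 12000 Pa, q̄ = 0.012 kg/kg → 0.012 × 12000 / 9.8 = 14.69 mm
Layer 880–580 hPa: Δp = 300 hPa = 30000 Pa, q̄ = 0.0051 kg/kg → 0.0051 × 30000 / 9.8 = 15.61 mm
Layer 580–420 hPa: Δp = 160 hPa = 16000 Pa, q̄ = 0.0018 kg/kg → 0.0018 × 16000 / 9.8 = 2.94 mm
Layer 420–300 hPa: Δp = 120 hPa = 12000 Pa, q̄ = 0.0013 kg/kg → 0.0013 × 12000 / 9.8 = 1.59 mm
PW = 14.69 + 15.61 + 2.94 + 1.59 = 34.83 ≈ 34.8 mm.
Rainfall = ε × PW = 0.14 × 34.8 = 4.9 mm.

PW ≈ 34.8 mm; rainfall ≈ 4.9 mm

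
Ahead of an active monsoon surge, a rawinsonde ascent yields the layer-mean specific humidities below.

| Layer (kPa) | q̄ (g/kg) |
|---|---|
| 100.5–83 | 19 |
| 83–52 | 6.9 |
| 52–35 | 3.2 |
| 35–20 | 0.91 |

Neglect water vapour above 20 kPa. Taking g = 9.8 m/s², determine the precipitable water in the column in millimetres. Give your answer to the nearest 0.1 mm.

Precipitable water is the column-integrated vapour mass per unit area: PW = (1/g) Σ q̄ Δp, with q in kg/kg and Δp in Pa (1 kg/m² of water = 1 mm).
Layer 100.5–83 kPa: Δp = 175 hPa = 17500 Pa, q̄ = 0.019 kg/kg → 0.019 × 17500 / 9.8 = 33.93 mm
Layer 83–52 kPa: Δp = 310 hPa = 31000 Pa, q̄ = 0.0069 kg/kg → 0.0069 × 31000 / 9.8 = 21.83 mm
Layer 52–35 kPa: Δp = 170 hPa = 17000 Pa, q̄ = 0.0032 kg/kg → 0.0032 × 17000 / 9.8 = 5.55 mm
Layer 35–20 kPa: Δp = 150 hPa = 15000 Pa, q̄ = 0.00091 kg/kg → 0.00091 × 15000 / 9.8 = 1.39 mm
PW = 33.93 + 21.83 + 5.55 + 1.39 = 62.70 ≈ 62.7 mm.

PW ≈ 62.7 mm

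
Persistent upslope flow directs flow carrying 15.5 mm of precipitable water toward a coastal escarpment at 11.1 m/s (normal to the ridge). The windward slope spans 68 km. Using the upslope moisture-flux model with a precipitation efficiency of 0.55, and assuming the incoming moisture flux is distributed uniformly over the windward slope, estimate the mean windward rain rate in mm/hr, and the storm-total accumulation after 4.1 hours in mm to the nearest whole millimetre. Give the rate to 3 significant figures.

Incoming column moisture flux per unit ridge length: F = V × PW = 11.1 × 15.5 = 172.05 mm·m/s.
Spread over the 68 km slope with efficiency ε = 0.55: R = ε·F/W = 0.55 × 172.05 / 68000 m = 1.392e-03 mm/s.
R = 1.392e-03 × 3600 = 5.01 mm/hr.
Over 4.1 h: total = 5.01 × 4.1 = 20.541 ≈ 21 mm.

R ≈ 5.01 mm/hr; total ≈ 21 mm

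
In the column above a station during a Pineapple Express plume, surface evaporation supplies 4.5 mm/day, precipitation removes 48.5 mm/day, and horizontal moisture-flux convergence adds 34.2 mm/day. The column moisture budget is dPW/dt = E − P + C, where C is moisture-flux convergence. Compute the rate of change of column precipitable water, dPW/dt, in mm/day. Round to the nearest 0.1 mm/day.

dPW/dt = E − P + C = 4.5 − 48.5 + (34.2) = -9.8 mm/day.

dPW/dt ≈ -9.8 mm/day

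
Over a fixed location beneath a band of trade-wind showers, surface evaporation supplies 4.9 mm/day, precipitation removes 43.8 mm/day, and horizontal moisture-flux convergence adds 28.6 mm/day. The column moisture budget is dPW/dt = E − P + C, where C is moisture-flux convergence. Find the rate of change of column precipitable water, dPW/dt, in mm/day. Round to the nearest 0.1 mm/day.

dPW/dt ≈ -10.3 mm/day

dPW/dt = E − P + C = 4.9 − 43.8 + (28.6) = -10.3 mm/day.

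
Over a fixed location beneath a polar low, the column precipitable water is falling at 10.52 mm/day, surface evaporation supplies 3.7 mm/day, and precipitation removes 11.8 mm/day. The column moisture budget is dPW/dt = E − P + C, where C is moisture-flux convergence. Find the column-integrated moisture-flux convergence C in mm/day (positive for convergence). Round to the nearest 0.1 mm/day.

dPW/dt = -10.52 mm/day.
C = dPW/dt − E + P = (-10.52) − 3.7 + 11.8 = -2.4 mm/day.

C ≈ -2.4 mm/day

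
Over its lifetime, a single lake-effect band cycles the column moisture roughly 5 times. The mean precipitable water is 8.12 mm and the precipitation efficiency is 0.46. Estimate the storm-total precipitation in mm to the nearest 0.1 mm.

Each cycle deposits ε × PW = 0.46 × 8.12 = 3.7352 mm.
Over 5 cycles: 5 × 3.7352 = 18.7 mm.

precipitation ≈ 18.7 mm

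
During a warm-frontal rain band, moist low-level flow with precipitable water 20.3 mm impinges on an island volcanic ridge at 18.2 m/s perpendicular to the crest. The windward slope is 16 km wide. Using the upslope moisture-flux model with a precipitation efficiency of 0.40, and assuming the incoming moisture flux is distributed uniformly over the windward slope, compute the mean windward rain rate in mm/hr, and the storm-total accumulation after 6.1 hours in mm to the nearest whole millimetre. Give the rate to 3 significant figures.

Incoming column moisture flux per unit ridge length: F = V × PW = 18.2 × 20.3 = 369.46 mm·m/s.
Spread over the 16 km slope with efficiency ε = 0.40: R = ε·F/W = 0.40 × 369.46 / 16000 m = 9.237e-03 mm/s.
R = 9.237e-03 × 3600 = 33.3 mm/hr.
Over 6.1 h: total = 33.3 × 6.1 = 203.13 ≈ 203 mm.

R ≈ 33.3 mm/hr; total ≈ 203 mm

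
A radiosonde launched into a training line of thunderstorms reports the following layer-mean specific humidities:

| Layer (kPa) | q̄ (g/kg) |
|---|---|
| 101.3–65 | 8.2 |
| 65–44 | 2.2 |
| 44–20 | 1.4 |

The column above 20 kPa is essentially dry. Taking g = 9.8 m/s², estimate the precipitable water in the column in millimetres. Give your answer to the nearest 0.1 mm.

Precipitable water is the column-integrated vapour mass per unit area: PW = (1/g) Σ q̄ Δp, with q in kg/kg and Δp in Pa (1 kg/m² of water = 1 mm).
Layer 101.3–65 kPa: Δp = 363 hPa = 36300 Pa, q̄ = 0.0082 kg/kg → 0.0082 × 36300 / 9.8 = 30.37 mm
Layer 65–44 kPa: Δp = 210 hPa = 21000 Pa, q̄ = 0.0022 kg/kg → 0.0022 × 21000 / 9.8 = 4.71 mm
Layer 44–20 kPa: Δp = 240 hPa = 24000 Pa, q̄ = 0.0014 kg/kg → 0.0014 × 24000 / 9.8 = 3.43 mm
PW = 30.37 + 4.71 + 3.43 = 38.51 ≈ 38.5 mm.

PW ≈ 38.5 mm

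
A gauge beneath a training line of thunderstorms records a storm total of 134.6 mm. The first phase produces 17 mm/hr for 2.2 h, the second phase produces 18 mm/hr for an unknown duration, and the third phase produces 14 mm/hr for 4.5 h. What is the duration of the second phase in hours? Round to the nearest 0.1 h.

duration ≈ 1.9 h

Known phases: 17 × 2.2 + 14 × 4.5 = 37.4 + 63 = 100.4 mm.
Remaining depth = 134.6 − 100.4 = 34.2 mm.
Duration = 34.2 / 18 = 1.9 h.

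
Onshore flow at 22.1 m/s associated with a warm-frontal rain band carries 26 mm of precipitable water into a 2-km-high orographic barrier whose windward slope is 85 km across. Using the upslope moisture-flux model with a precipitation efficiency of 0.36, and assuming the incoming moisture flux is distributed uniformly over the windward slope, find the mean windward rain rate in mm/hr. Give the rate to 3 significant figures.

Incoming column moisture flux per unit ridge length: F = V × PW = 22.1 × 26 = 574.6 mm·m/s.
Spread over the 85 km slope with efficiency ε = 0.36: R = ε·F/W = 0.36 × 574.6 / 85000 m = 2.434e-03 mm/s.
R = 2.434e-03 × 3600 = 8.76 mm/hr.

R ≈ 8.76 mm/hr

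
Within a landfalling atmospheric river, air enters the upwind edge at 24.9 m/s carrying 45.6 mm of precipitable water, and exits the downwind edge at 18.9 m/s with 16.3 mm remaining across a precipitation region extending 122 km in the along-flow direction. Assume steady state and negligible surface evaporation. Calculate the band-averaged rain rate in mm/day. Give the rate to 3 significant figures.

R ≈ 586 mm/day

Column moisture flux per unit crosswind length is F = V × PW.
Inflow: F_in = 24.9 × 45.6 = 1135.44 mm·m/s
Outflow: F_out = 18.9 × 16.3 = 308.07 mm·m/s
Steady-state rate R = (F_in − F_out)/L = (1135.44 − 308.07) / 122000 m = 6.782e-03 mm/s.
R = 6.782e-03 × 3600 × 24 = 586 mm/day.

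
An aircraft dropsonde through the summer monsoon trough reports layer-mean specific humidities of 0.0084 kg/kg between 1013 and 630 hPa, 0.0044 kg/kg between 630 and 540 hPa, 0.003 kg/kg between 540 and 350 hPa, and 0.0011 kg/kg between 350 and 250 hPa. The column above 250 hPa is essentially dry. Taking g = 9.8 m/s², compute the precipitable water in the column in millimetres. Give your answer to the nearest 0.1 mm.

PW ≈ 43.8 mm

Precipitable water is the column-integrated vapour mass per unit area: PW = (1/g) Σ q̄ Δp, with q in kg/kg and Δp in Pa (1 kg/m² of water = 1 mm).
Layer 1013–630 hPa: Δp = 383 hPa = 38300 Pa, q̄ = 0.0084 kg/kg → 0.0084 × 38300 / 9.8 = 32.83 mm
Layer 630–540 hPa: Δp = 90 hPa = 9000 Pa, q̄ = 0.0044 kg/kg → 0.0044 × 9000 / 9.8 = 4.04 mm
Layer 540–350 hPa: Δp = 190 hPa = 19000 Pa, q̄ = 0.003 kg/kg → 0.003 × 19000 / 9.8 = 5.82 mm
Layer 350–250 hPa: Δp = 100 hPa = 10000 Pa, q̄ = 0.0011 kg/kg → 0.0011 × 10000 / 9.8 = 1.12 mm
PW = 32.83 + 4.04 + 5.82 + 1.12 = 43.81 ≈ 43.8 mm.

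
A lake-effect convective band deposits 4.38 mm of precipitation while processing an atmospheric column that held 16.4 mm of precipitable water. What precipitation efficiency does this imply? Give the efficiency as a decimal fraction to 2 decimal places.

ε ≈ 0.27

ε = precipitation / PW = 4.38 / 16.4 = 0.27.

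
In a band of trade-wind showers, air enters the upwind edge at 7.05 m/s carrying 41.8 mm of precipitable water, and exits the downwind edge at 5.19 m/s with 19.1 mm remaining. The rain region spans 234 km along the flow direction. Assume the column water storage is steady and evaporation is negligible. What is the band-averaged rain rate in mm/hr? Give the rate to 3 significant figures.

R ≈ 3.01 mm/hr

Column moisture flux per unit crosswind length is F = V × PW.
Inflow: F_in = 7.05 × 41.8 = 294.69 mm·m/s
Outflow: F_out = 5.19 × 19.1 = 99.129 mm·m/s
Steady-state rate R = (F_in − F_out)/L = (294.69 − 99.129) / 234000 m = 8.357e-04 mm/s.
R = 8.357e-04 × 3600 = 3.01 mm/hr.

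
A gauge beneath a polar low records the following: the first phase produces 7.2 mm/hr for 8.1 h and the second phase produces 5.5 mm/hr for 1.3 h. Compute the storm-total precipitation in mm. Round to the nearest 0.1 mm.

Total = Σ Rᵢ Δtᵢ = 7.2 × 8.1 + 5.5 × 1.3
      = 58.32 + 7.15 = 65.5 mm.

total ≈ 65.5 mm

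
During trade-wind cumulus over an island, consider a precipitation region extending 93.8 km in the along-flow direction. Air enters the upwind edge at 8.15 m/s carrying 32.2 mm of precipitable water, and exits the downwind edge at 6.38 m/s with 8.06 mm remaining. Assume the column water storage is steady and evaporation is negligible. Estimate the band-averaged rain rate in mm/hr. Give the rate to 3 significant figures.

Column moisture flux per unit crosswind length is F = V × PW.
Inflow: F_in = 8.15 × 32.2 = 262.43 mm·m/s
Outflow: F_out = 6.38 × 8.06 = 51.4228 mm·m/s
Steady-state rate R = (F_in − F_out)/L = (262.43 − 51.4228) / 93800 m = 2.250e-03 mm/s.
R = 2.250e-03 × 3600 = 8.10 mm/hr.

R ≈ 8.10 mm/hr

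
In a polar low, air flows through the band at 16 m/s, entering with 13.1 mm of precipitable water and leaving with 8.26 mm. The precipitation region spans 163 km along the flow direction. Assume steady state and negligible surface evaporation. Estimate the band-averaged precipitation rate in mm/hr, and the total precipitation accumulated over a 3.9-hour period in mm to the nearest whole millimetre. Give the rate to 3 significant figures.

Column moisture flux per unit crosswind length is F = V × PW.
Inflow: F_in = 16 × 13.1 = 209.6 mm·m/s
Outflow: F_out = 16 × 8.26 = 132.16 mm·m/s
Steady-state rate R = (F_in − F_out)/L = (209.6 − 132.16) / 163000 m = 4.751e-04 mm/s.
R = 4.751e-04 × 3600 = 1.71 mm/hr.
Over 3.9 h: total = 1.71 × 3.9 = 6.669 ≈ 7 mm.

R ≈ 1.71 mm/hr; total ≈ 7 mm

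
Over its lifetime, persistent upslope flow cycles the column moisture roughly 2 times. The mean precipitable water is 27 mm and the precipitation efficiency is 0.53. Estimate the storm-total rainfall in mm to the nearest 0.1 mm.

Each cycle deposits ε × PW = 0.53 × 27 = 14.31 mm.
Over 2 cycles: 2 × 14.31 = 28.6 mm.

rainfall ≈ 28.6 mm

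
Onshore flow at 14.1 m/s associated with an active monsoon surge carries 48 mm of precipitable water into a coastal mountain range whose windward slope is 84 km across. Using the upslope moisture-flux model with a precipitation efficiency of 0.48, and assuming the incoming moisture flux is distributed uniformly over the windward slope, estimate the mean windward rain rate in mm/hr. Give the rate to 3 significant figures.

Incoming column moisture flux per unit ridge length: F = V × PW = 14.1 × 48 = 676.8 mm·m/s.
Spread over the 84 km slope with efficiency ε = 0.48: R = ε·F/W = 0.48 × 676.8 / 84000 m = 3.867e-03 mm/s.
R = 3.867e-03 × 3600 = 13.9 mm/hr.

R ≈ 13.9 mm/hr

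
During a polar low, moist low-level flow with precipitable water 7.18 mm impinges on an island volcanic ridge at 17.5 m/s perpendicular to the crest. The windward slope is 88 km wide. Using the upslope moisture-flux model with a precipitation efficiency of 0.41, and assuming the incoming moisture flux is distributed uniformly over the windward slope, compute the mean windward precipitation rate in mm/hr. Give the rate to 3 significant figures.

Incoming column moisture flux per unit ridge length: F = V × PW = 17.5 × 7.18 = 125.65 mm·m/s.
Spread over the 88 km slope with efficiency ε = 0.41: R = ε·F/W = 0.41 × 125.65 / 88000 m = 5.854e-04 mm/s.
R = 5.854e-04 × 3600 = 2.11 mm/hr.

R ≈ 2.11 mm/hr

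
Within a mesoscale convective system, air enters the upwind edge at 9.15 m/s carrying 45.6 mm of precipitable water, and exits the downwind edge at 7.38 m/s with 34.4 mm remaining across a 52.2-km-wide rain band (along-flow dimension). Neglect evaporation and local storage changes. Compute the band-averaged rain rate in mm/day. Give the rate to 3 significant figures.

Column moisture flux per unit crosswind length is F = V × PW.
Inflow: F_in = 9.15 × 45.6 = 417.24 mm·m/s
Outflow: F_out = 7.38 × 34.4 = 253.872 mm·m/s
Steady-state rate R = (F_in − F_out)/L = (417.24 − 253.872) / 52200 m = 3.130e-03 mm/s.
R = 3.130e-03 × 3600 × 24 = 270 mm/day.

R ≈ 270 mm/day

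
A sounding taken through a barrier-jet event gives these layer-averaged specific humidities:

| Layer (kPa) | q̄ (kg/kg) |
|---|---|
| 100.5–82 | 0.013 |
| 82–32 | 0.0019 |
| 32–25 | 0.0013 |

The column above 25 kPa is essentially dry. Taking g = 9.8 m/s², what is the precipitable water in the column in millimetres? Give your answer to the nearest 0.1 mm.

PW ≈ 35.2 mm

Precipitable water is the column-integrated vapour mass per unit area: PW = (1/g) Σ q̄ Δp, with q in kg/kg and Δp in Pa (1 kg/m² of water = 1 mm).
Layer 100.5–82 kPa: Δp = 185 hPa = 18500 Pa, q̄ = 0.013 kg/kg → 0.013 × 18500 / 9.8 = 24.54 mm
Layer 82–32 kPa: Δp = 500 hPa = 50000 Pa, q̄ = 0.0019 kg/kg → 0.0019 × 50000 / 9.8 = 9.69 mm
Layer 32–25 kPa: Δp = 70 hPa = 7000 Pa, q̄ = 0.0013 kg/kg → 0.0013 × 7000 / 9.8 = 0.93 mm
PW = 24.54 + 9.69 + 0.93 = 35.16 ≈ 35.2 mm.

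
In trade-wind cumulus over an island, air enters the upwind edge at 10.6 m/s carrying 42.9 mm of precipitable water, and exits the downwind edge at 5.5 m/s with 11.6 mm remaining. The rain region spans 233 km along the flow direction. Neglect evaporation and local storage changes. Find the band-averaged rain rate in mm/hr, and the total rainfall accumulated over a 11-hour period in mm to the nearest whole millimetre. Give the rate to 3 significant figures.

Column moisture flux per unit crosswind length is F = V × PW.
Inflow: F_in = 10.6 × 42.9 = 454.74 mm·m/s
Outflow: F_out = 5.5 × 11.6 = 63.8 mm·m/s
Steady-state rate R = (F_in − F_out)/L = (454.74 − 63.8) / 233000 m = 1.678e-03 mm/s.
R = 1.678e-03 × 3600 = 6.04 mm/hr.
Over 11 h: total = 6.04 × 11 = 66.44 ≈ 66 mm.

R ≈ 6.04 mm/hr; total ≈ 66 mm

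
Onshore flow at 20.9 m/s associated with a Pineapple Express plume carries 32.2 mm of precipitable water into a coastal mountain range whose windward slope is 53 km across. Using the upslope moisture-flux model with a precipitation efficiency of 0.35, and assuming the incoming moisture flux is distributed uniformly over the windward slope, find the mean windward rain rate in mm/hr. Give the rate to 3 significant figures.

Incoming column moisture flux per unit ridge length: F = V × PW = 20.9 × 32.2 = 672.98 mm·m/s.
Spread over the 53 km slope with efficiency ε = 0.35: R = ε·F/W = 0.35 × 672.98 / 53000 m = 4.444e-03 mm/s.
R = 4.444e-03 × 3600 = 16.0 mm/hr.

R ≈ 16.0 mm/hr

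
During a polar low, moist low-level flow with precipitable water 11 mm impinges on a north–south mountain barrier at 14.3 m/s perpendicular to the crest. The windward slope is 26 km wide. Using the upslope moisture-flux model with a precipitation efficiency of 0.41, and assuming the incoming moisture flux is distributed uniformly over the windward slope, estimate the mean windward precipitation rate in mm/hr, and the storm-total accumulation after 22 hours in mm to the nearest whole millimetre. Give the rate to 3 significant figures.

R ≈ 8.93 mm/hr; total ≈ 196 mm

Incoming column moisture flux per unit ridge length: F = V × PW = 14.3 × 11 = 157.3 mm·m/s.
Spread over the 26 km slope with efficiency ε = 0.41: R = ε·F/W = 0.41 × 157.3 / 26000 m = 2.480e-03 mm/s.
R = 2.480e-03 × 3600 = 8.93 mm/hr.
Over 22 h: total = 8.93 × 22 = 196.46 ≈ 196 mm.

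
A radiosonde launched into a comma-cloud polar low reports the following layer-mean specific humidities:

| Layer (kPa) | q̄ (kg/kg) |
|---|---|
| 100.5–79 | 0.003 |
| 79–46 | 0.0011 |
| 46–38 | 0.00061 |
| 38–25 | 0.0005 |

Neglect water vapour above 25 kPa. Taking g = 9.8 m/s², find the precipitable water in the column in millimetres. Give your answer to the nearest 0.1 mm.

PW ≈ 11.4 mm

Precipitable water is the column-integrated vapour mass per unit area: PW = (1/g) Σ q̄ Δp, with q in kg/kg and Δp in Pa (1 kg/m² of water = 1 mm).
Layer 100.5–79 kPa: Δp = 215 hPa = 21500 Pa, q̄ = 0.003 kg/kg → 0.003 × 21500 / 9.8 = 6.58 mm
Layer 79–46 kPa: Δp = 330 hPa = 33000 Pa, q̄ = 0.0011 kg/kg → 0.0011 × 33000 / 9.8 = 3.70 mm
Layer 46–38 kPa: Δp = 80 hPa = 8000 Pa, q̄ = 0.00061 kg/kg → 0.00061 × 8000 / 9.8 = 0.50 mm
Layer 38–25 kPa: Δp = 130 hPa = 13000 Pa, q̄ = 0.0005 kg/kg → 0.0005 × 13000 / 9.8 = 0.66 mm
PW = 6.58 + 3.70 + 0.50 + 0.66 = 11.44 ≈ 11.4 mm.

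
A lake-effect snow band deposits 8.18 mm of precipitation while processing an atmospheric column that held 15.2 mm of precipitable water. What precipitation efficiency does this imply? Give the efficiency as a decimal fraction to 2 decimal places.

ε = precipitation / PW = 8.18 / 15.2 = 0.54.

ε ≈ 0.54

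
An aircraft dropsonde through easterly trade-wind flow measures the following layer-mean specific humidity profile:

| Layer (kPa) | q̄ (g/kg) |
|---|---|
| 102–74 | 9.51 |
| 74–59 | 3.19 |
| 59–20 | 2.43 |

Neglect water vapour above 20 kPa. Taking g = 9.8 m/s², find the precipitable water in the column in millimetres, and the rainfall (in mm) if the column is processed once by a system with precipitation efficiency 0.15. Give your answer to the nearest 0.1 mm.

Precipitable water is the column-integrated vapour mass per unit area: PW = (1/g) Σ q̄ Δp, with q in kg/kg and Δp in Pa (1 kg/m² of water = 1 mm).
Layer 102–74 kPa: Δp = 280 hPa = 28000 Pa, q̄ = 0.00951 kg/kg → 0.00951 × 28000 / 9.8 = 27.17 mm
Layer 74–59 kPa: Δp = 150 hPa = 15000 Pa, q̄ = 0.00319 kg/kg → 0.00319 × 15000 / 9.8 = 4.88 mm
Layer 59–20 kPa: Δp = 390 hPa = 39000 Pa, q̄ = 0.00243 kg/kg → 0.00243 × 39000 / 9.8 = 9.67 mm
PW = 27.17 + 4.88 + 9.67 = 41.72 ≈ 41.7 mm.
Rainfall = ε × PW = 0.15 × 41.7 = 6.3 mm.

PW ≈ 41.7 mm; rainfall ≈ 6.3 mm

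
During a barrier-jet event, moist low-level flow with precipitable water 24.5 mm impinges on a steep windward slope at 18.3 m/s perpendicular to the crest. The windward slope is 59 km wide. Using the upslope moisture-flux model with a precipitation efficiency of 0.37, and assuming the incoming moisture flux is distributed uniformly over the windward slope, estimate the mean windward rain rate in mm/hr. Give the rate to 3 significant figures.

Incoming column moisture flux per unit ridge length: F = V × PW = 18.3 × 24.5 = 448.35 mm·m/s.
Spread over the 59 km slope with efficiency ε = 0.37: R = ε·F/W = 0.37 × 448.35 / 59000 m = 2.812e-03 mm/s.
R = 2.812e-03 × 3600 = 10.1 mm/hr.

R ≈ 10.1 mm/hr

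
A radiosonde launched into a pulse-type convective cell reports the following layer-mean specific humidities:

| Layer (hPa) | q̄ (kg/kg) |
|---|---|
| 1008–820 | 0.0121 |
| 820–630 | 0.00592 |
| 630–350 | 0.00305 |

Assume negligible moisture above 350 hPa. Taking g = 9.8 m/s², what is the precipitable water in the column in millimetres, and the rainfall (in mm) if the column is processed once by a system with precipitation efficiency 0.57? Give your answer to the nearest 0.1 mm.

Precipitable water is the column-integrated vapour mass per unit area: PW = (1/g) Σ q̄ Δp, with q in kg/kg and Δp in Pa (1 kg/m² of water = 1 mm).
Layer 1008–820 hPa: Δp = 188 hPa = 18800 Pa, q̄ = 0.0121 kg/kg → 0.0121 × 18800 / 9.8 = 23.21 mm
Layer 820–630 hPa: Δp = 190 hPa = 19000 Pa, q̄ = 0.00592 kg/kg → 0.00592 × 19000 / 9.8 = 11.48 mm
Layer 630–350 hPa: Δp = 280 hPa = 28000 Pa, q̄ = 0.00305 kg/kg → 0.00305 × 28000 / 9.8 = 8.71 mm
PW = 23.21 + 11.48 + 8.71 = 43.40 ≈ 43.4 mm.
Rainfall = ε × PW = 0.57 × 43.4 = 24.7 mm.

PW ≈ 43.4 mm; rainfall ≈ 24.7 mm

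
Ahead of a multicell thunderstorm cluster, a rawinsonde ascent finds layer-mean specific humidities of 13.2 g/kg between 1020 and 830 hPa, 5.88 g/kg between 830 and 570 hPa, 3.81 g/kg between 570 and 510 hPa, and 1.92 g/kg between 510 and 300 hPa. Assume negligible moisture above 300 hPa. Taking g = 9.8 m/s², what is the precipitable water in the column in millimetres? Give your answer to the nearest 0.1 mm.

PW ≈ 47.6 mm

Precipitable water is the column-integrated vapour mass per unit area: PW = (1/g) Σ q̄ Δp, with q in kg/kg and Δp in Pa (1 kg/m² of water = 1 mm).
Layer 1020–830 hPa: Δp = 190 hPa = 19000 Pa, q̄ = 0.0132 kg/kg → 0.0132 × 19000 / 9.8 = 25.59 mm
Layer 830–570 hPa: Δp = 260 hPa = 26000 Pa, q̄ = 0.00588 kg/kg → 0.00588 × 26000 / 9.8 = 15.60 mm
Layer 570–510 hPa: Δp = 60 hPa = 6000 Pa, q̄ = 0.00381 kg/kg → 0.00381 × 6000 / 9.8 = 2.33 mm
Layer 510–300 hPa: Δp = 210 hPa = 21000 Pa, q̄ = 0.00192 kg/kg → 0.00192 × 21000 / 9.8 = 4.11 mm
PW = 25.59 + 15.60 + 2.33 + 4.11 = 47.63 ≈ 47.6 mm.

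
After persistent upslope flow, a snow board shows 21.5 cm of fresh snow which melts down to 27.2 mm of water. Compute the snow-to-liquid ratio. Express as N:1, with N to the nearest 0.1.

ratio ≈ 7.9

Ratio = snow depth / SWE = 215 mm / 27.2 mm = 7.9, i.e. 7.9:1.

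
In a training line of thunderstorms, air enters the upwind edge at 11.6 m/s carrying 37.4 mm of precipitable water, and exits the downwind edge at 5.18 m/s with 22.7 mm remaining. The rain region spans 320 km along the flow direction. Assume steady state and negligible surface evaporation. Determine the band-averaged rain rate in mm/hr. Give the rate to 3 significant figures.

R ≈ 3.56 mm/hr

Column moisture flux per unit crosswind length is F = V × PW.
Inflow: F_in = 11.6 × 37.4 = 433.84 mm·m/s
Outflow: F_out = 5.18 × 22.7 = 117.586 mm·m/s
Steady-state rate R = (F_in − F_out)/L = (433.84 − 117.586) / 320000 m = 9.883e-04 mm/s.
R = 9.883e-04 × 3600 = 3.56 mm/hr.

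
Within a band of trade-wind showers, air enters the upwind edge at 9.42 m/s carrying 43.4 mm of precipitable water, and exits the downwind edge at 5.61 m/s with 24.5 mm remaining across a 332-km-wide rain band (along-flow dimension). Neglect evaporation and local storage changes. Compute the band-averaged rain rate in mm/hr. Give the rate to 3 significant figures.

Column moisture flux per unit crosswind length is F = V × PW.
Inflow: F_in = 9.42 × 43.4 = 408.828 mm·m/s
Outflow: F_out = 5.61 × 24.5 = 137.445 mm·m/s
Steady-state rate R = (F_in − F_out)/L = (408.828 − 137.445) / 332000 m = 8.174e-04 mm/s.
R = 8.174e-04 × 3600 = 2.94 mm/hr.

R ≈ 2.94 mm/hr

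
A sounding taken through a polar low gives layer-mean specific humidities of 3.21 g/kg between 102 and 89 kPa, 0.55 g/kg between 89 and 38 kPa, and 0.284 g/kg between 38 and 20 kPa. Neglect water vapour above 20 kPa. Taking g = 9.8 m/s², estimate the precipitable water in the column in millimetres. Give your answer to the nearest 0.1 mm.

PW ≈ 7.6 mm

Precipitable water is the column-integrated vapour mass per unit area: PW = (1/g) Σ q̄ Δp, with q in kg/kg and Δp in Pa (1 kg/m² of water = 1 mm).
Layer 102–89 kPa: Δp = 130 hPa = 13000 Pa, q̄ = 0.00321 kg/kg → 0.00321 × 13000 / 9.8 = 4.26 mm
Layer 89–38 kPa: Δp = 510 hPa = 51000 Pa, q̄ = 0.00055 kg/kg → 0.00055 × 51000 / 9.8 = 2.86 mm
Layer 38–20 kPa: Δp = 180 hPa = 18000 Pa, q̄ = 0.000284 kg/kg → 0.000284 × 18000 / 9.8 = 0.52 mm
PW = 4.26 + 2.86 + 0.52 = 7.64 ≈ 7.6 mm.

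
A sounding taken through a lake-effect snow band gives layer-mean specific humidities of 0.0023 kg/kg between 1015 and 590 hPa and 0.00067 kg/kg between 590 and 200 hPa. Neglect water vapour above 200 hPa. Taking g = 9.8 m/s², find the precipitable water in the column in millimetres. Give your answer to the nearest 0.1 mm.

PW ≈ 12.6 mm

Precipitable water is the column-integrated vapour mass per unit area: PW = (1/g) Σ q̄ Δp, with q in kg/kg and Δp in Pa (1 kg/m² of water = 1 mm).
Layer 1015–590 hPa: Δp = 425 hPa = 42500 Pa, q̄ = 0.0023 kg/kg → 0.0023 × 42500 / 9.8 = 9.97 mm
Layer 590–200 hPa: Δp = 390 hPa = 39000 Pa, q̄ = 0.00067 kg/kg → 0.00067 × 39000 / 9.8 = 2.67 mm
PW = 9.97 + 2.67 = 12.64 ≈ 12.6 mm.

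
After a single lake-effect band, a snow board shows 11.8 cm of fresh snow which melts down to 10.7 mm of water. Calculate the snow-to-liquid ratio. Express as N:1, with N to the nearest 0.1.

ratio ≈ 11.0

Ratio = snow depth / SWE = 118 mm / 10.7 mm = 11.0, i.e. 11.0:1.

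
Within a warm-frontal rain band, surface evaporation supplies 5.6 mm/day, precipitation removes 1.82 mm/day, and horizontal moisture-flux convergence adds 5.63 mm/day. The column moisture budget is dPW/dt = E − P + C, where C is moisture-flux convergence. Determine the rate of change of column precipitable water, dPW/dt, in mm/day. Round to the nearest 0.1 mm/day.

dPW/dt ≈ 9.4 mm/day

dPW/dt = E − P + C = 5.6 − 1.82 + (5.63) = 9.4 mm/day.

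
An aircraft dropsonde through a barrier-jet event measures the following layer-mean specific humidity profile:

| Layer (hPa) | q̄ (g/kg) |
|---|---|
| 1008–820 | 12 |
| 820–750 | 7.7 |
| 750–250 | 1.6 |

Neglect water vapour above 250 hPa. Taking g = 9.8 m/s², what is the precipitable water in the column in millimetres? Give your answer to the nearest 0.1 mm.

PW ≈ 36.7 mm

Precipitable water is the column-integrated vapour mass per unit area: PW = (1/g) Σ q̄ Δp, with q in kg/kg and Δp in Pa (1 kg/m² of water = 1 mm).
Layer 1008–820 hPa: Δp = 188 hPa = 18800 Pa, q̄ = 0.012 kg/kg → 0.012 × 18800 / 9.8 = 23.02 mm
Layer 820–750 hPa: Δp = 70 hPa = 7000 Pa, q̄ = 0.0077 kg/kg → 0.0077 × 7000 / 9.8 = 5.50 mm
Layer 750–250 hPa: Δp = 500 hPa = 50000 Pa, q̄ = 0.0016 kg/kg → 0.0016 × 50000 / 9.8 = 8.16 mm
PW = 23.02 + 5.50 + 8.16 = 36.68 ≈ 36.7 mm.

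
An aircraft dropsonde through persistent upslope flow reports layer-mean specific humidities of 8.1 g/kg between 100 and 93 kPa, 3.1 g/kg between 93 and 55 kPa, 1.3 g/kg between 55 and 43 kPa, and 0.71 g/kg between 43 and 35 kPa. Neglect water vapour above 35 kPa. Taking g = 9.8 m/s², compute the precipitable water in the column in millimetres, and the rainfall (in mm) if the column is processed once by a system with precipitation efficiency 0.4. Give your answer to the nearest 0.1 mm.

PW ≈ 20.0 mm; rainfall ≈ 8.0 mm

Precipitable water is the column-integrated vapour mass per unit area: PW = (1/g) Σ q̄ Δp, with q in kg/kg and Δp in Pa (1 kg/m² of water = 1 mm).
Layer 100–93 kPa: Δp = 70 hPa = 7000 Pa, q̄ = 0.0081 kg/kg → 0.0081 × 7000 / 9.8 = 5.79 mm
Layer 93–55 kPa: Δp = 380 hPa = 38000 Pa, q̄ = 0.0031 kg/kg → 0.0031 × 38000 / 9.8 = 12.02 mm
Layer 55–43 kPa: Δp = 120 hPa = 12000 Pa, q̄ = 0.0013 kg/kg → 0.0013 × 12000 / 9.8 = 1.59 mm
Layer 43–35 kPa: Δp = 80 hPa = 8000 Pa, q̄ = 0.00071 kg/kg → 0.00071 × 8000 / 9.8 = 0.58 mm
PW = 5.79 + 12.02 + 1.59 + 0.58 = 19.98 ≈ 20.0 mm.
Rainfall = ε × PW = 0.4 × 20.0 = 8.0 mm.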